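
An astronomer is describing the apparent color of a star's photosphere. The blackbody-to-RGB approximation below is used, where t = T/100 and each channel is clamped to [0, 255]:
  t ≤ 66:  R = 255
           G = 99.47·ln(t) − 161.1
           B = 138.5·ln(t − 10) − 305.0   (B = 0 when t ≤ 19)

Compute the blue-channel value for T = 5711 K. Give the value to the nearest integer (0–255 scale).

229

t = 5711/100 = 57.11; the t ≤ 66 branch applies.
B = 138.5·ln(57.11 − 10) − 305.0 = 138.5·ln 47.11 − 305.0 = 138.5·3.8525 − 305.0 = 228.569.
Rounded: 229.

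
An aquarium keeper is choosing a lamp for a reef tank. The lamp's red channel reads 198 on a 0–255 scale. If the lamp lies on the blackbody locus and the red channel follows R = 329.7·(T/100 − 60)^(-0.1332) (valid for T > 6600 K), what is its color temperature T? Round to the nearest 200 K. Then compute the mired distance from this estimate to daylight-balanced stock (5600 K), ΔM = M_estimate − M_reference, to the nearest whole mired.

-84 mireds

(t − 60)^(-0.1332) = 198/329.7 = 0.60055.
t − 60 = 0.60055^(1/-0.1332) = 0.60055^(-7.508) = 45.980, so t = 105.980.
T = 100·t = 10598 K → 10600 K to the nearest 200 K.
M_estimate = 10⁶/10600 = 94.34; M_reference = 10⁶/5600 = 178.57.
ΔM = 94.34 − 178.57 = -84.23 → -84 mireds.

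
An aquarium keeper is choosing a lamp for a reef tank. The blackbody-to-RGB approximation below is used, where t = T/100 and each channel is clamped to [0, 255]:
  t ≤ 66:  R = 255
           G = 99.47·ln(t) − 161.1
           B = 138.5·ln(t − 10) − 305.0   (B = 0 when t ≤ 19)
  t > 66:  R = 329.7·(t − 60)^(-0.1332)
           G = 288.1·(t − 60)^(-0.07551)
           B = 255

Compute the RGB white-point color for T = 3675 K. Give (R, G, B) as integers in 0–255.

t = 3675/100 = 36.75; the t ≤ 66 branch applies.
R = 255 by definition for t ≤ 66.
G = 99.47·ln 36.75 − 161.1 = 99.47·3.6041 − 161.1 = 197.404.
B = 138.5·ln(36.75 − 10) − 305.0 = 138.5·ln 26.75 − 305.0 = 138.5·3.2865 − 305.0 = 150.185.
Rounded: (255, 197, 150).

(255, 197, 150)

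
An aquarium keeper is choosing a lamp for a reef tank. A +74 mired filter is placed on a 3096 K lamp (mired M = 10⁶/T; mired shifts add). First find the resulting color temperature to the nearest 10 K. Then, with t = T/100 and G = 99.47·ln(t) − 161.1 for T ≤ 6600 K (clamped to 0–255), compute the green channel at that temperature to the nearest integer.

160

M_in = 10⁶/3096 = 323.00; M_out = 323.00 + (+74) = 397.00.
T_out = 10⁶/397.00 = 2518.9 K → 2520 K; t = 25.2.
G = 99.47·ln 25.2 − 161.1 = 99.47·3.2268 − 161.1 = 159.874.
Rounded: 160.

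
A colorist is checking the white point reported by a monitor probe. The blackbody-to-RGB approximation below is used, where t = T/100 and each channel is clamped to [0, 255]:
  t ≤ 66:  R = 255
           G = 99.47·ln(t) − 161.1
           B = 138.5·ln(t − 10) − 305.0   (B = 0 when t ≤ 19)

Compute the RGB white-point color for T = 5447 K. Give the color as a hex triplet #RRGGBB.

#FFEDDD

t = 5447/100 = 54.47; the t ≤ 66 branch applies.
R = 255 by definition for t ≤ 66.
G = 99.47·ln 54.47 − 161.1 = 99.47·3.9977 − 161.1 = 236.546.
B = 138.5·ln(54.47 − 10) − 305.0 = 138.5·ln 44.47 − 305.0 = 138.5·3.7948 − 305.0 = 220.582.
Rounded: (255, 237, 221).
In hex: #FFEDDD.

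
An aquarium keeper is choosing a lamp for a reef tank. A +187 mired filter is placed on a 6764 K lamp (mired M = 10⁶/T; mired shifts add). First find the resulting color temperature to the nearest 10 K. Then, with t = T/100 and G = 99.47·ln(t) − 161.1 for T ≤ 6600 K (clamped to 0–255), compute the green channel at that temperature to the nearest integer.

177

M_in = 10⁶/6764 = 147.84; M_out = 147.84 + (+187) = 334.84.
T_out = 10⁶/334.84 = 2986.5 K → 2990 K; t = 29.9.
G = 99.47·ln 29.9 − 161.1 = 99.47·3.3979 − 161.1 = 176.885.
Rounded: 177.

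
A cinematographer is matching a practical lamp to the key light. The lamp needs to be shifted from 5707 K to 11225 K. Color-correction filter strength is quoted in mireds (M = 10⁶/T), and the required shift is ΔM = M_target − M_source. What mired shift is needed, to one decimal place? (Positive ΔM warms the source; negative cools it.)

-86.1 mireds

M_source = 10⁶/5707 = 175.223; M_target = 10⁶/11225 = 89.087.
ΔM = 89.087 − 175.223 = -86.137 → -86.1 mireds, a cooling shift.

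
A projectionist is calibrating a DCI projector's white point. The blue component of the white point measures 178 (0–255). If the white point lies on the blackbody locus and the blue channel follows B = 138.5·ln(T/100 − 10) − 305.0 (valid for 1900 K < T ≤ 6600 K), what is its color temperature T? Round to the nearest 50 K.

ln(t − 10) = (178 + 305.0) / 138.5 = 3.4874.
t − 10 = e^3.4874 = 32.700, so t = 42.700.
T = 100·t = 4270 K → 4250 K to the nearest 50 K.

4250 K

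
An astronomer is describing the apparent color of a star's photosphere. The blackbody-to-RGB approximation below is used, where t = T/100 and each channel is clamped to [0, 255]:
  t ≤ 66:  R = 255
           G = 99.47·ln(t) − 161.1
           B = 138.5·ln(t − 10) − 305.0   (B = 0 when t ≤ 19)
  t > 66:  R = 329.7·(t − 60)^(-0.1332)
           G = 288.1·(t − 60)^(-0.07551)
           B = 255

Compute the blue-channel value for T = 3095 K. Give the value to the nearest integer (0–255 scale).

116

t = 3095/100 = 30.95; the t ≤ 66 branch applies.
B = 138.5·ln(30.95 − 10) − 305.0 = 138.5·ln 20.95 − 305.0 = 138.5·3.0421 − 305.0 = 116.336.
Rounded: 116.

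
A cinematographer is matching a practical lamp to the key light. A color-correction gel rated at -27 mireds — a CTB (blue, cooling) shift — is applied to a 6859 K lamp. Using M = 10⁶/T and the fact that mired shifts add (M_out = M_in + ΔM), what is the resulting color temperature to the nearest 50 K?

M_in = 10⁶/6859 = 145.79 mireds.
M_out = 145.79 + (-27) = 118.79 mireds.
T_out = 10⁶/118.79 = 8417.9 K → 8400 K.

8400 K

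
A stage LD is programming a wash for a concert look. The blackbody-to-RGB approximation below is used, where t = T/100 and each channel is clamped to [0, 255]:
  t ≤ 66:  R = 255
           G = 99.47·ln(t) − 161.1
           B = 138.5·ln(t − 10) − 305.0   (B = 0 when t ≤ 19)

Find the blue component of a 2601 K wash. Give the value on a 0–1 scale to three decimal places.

0.310

t = 2601/100 = 26.01; the t ≤ 66 branch applies.
B = 138.5·ln(26.01 − 10) − 305.0 = 138.5·ln 16.01 − 305.0 = 138.5·2.7732 − 305.0 = 79.090.
On a 0–1 scale: 79.090/255 = 0.3102 → 0.310.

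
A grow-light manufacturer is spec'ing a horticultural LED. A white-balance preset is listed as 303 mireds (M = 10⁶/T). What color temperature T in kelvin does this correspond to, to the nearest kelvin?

T = 10⁶ / 303 = 3300.33 K → 3300 K.

3300 K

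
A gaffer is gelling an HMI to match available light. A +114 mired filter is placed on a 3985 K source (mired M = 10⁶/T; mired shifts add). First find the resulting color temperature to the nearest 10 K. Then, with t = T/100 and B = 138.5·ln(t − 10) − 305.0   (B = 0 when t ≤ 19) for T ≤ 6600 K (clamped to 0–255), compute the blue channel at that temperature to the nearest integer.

91

M_in = 10⁶/3985 = 250.94; M_out = 250.94 + (+114) = 364.94.
T_out = 10⁶/364.94 = 2740.2 K → 2740 K; t = 27.4.
B = 138.5·ln(27.4 − 10) − 305.0 = 138.5·ln 17.4 − 305.0 = 138.5·2.8565 − 305.0 = 90.621.
Rounded: 91.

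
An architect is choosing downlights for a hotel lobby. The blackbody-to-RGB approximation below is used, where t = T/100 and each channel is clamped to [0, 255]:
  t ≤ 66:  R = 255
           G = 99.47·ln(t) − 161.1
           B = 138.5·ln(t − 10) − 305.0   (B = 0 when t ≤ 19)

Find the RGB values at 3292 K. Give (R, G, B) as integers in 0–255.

(255, 186, 129)

t = 3292/100 = 32.92; the t ≤ 66 branch applies.
R = 255 by definition for t ≤ 66.
G = 99.47·ln 32.92 − 161.1 = 99.47·3.4941 − 161.1 = 186.456.
B = 138.5·ln(32.92 − 10) − 305.0 = 138.5·ln 22.92 − 305.0 = 138.5·3.1320 − 305.0 = 128.783.
Rounded: (255, 186, 129).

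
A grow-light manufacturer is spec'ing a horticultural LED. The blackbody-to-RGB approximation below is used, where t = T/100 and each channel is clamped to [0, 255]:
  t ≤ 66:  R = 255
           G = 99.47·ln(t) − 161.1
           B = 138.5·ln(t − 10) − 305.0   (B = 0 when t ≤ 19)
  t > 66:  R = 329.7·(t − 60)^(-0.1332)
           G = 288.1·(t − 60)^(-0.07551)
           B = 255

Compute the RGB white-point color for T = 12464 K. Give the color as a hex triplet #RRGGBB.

#BDD2FF

t = 12464/100 = 124.64; the t > 66 branch applies.
R = 329.7·(124.64 − 60)^(-0.1332) = 329.7·64.64^(-0.1332) = 329.7·0.57391 = 189.217.
G = 288.1·(124.64 − 60)^(-0.07551) = 288.1·64.64^(-0.07551) = 288.1·0.72994 = 210.297.
B = 255 by definition for t > 66.
Rounded: (189, 210, 255).
In hex: #BDD2FF.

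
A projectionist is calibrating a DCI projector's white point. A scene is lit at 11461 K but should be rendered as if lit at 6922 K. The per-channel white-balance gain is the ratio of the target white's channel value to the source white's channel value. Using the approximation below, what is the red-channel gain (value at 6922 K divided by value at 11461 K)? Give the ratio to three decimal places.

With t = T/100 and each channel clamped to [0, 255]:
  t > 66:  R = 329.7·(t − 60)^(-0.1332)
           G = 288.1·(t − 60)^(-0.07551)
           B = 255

1.267

At 11461 K (t = 114.61):
  R = 329.7·(114.61 − 60)^(-0.1332) = 329.7·54.61^(-0.1332) = 329.7·0.58694 = 193.515.
At 6922 K (t = 69.22):
  R = 329.7·(69.22 − 60)^(-0.1332) = 329.7·9.22^(-0.1332) = 329.7·0.74387 = 245.254.
Gain = 245.254 / 193.515 = 1.2674 → 1.267.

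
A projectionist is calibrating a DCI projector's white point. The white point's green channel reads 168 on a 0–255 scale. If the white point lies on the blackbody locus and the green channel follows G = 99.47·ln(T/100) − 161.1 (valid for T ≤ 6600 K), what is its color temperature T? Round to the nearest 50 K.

2750 K

ln t = (168 + 161.1) / 99.47 = 3.3085.
t = e^3.3085 = 27.345.
T = 100·t = 2735 K → 2750 K to the nearest 50 K.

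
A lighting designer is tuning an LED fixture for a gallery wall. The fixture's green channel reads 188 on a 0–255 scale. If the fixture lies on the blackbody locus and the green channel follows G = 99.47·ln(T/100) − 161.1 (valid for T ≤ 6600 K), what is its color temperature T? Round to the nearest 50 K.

ln t = (188 + 161.1) / 99.47 = 3.5096.
t = e^3.5096 = 33.435.
T = 100·t = 3343 K → 3350 K to the nearest 50 K.

3350 K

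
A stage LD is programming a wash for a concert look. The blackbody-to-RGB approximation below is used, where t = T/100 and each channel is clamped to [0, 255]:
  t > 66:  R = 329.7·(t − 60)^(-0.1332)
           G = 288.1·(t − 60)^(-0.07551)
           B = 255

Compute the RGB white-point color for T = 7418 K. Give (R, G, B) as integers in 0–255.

t = 7418/100 = 74.18; the t > 66 branch applies.
R = 329.7·(74.18 − 60)^(-0.1332) = 329.7·14.18^(-0.1332) = 329.7·0.70242 = 231.588.
G = 288.1·(74.18 − 60)^(-0.07551) = 288.1·14.18^(-0.07551) = 288.1·0.81853 = 235.820.
B = 255 by definition for t > 66.
Rounded: (232, 236, 255).

(232, 236, 255)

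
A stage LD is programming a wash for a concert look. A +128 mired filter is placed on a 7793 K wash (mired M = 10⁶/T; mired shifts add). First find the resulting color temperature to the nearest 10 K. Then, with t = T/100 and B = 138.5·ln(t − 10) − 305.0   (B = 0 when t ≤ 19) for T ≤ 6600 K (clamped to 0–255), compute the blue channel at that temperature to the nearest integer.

M_in = 10⁶/7793 = 128.32; M_out = 128.32 + (+128) = 256.32.
T_out = 10⁶/256.32 = 3901.4 K → 3900 K; t = 39.
B = 138.5·ln(39 − 10) − 305.0 = 138.5·ln 29 − 305.0 = 138.5·3.3673 − 305.0 = 161.370.
Rounded: 161.

161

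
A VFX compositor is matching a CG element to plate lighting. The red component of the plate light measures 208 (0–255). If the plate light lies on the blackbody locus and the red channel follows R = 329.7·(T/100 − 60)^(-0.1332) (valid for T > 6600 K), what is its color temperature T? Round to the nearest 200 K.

9200 K

(t − 60)^(-0.1332) = 208/329.7 = 0.63088.
t − 60 = 0.63088^(1/-0.1332) = 0.63088^(-7.508) = 31.763, so t = 91.763.
T = 100·t = 9176 K → 9200 K to the nearest 200 K.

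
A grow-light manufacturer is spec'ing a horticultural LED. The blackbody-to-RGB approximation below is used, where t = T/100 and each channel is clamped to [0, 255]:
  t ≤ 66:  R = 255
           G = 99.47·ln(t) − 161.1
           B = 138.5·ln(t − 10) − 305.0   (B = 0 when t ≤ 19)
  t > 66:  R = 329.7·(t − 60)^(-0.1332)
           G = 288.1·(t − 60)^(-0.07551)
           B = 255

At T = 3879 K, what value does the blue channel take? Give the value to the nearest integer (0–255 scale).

160

t = 3879/100 = 38.79; the t ≤ 66 branch applies.
B = 138.5·ln(38.79 − 10) − 305.0 = 138.5·ln 28.79 − 305.0 = 138.5·3.3600 − 305.0 = 160.364.
Rounded: 160.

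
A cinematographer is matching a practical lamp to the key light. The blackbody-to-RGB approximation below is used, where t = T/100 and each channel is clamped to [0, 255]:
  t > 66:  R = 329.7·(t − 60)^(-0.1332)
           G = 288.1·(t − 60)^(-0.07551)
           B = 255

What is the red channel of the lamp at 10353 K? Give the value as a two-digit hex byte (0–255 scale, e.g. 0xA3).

0xC7

t = 10353/100 = 103.53; the t > 66 branch applies.
R = 329.7·(103.53 − 60)^(-0.1332) = 329.7·43.53^(-0.1332) = 329.7·0.60494 = 199.449.
Rounded: 199; in hex, 0xC7.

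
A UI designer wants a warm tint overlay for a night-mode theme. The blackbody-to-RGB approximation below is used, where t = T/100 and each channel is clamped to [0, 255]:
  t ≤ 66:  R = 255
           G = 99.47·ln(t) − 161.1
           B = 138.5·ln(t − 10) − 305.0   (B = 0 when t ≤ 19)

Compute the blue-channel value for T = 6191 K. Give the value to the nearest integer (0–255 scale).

242

t = 6191/100 = 61.91; the t ≤ 66 branch applies.
B = 138.5·ln(61.91 − 10) − 305.0 = 138.5·ln 51.91 − 305.0 = 138.5·3.9495 − 305.0 = 242.007.
Rounded: 242.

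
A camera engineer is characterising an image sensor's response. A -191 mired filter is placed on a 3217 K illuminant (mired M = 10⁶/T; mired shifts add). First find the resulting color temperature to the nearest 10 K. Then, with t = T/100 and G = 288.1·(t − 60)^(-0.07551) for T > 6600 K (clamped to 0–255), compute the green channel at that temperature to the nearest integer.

227

M_in = 10⁶/3217 = 310.85; M_out = 310.85 + (-191) = 119.85.
T_out = 10⁶/119.85 = 8343.9 K → 8340 K; t = 83.4.
G = 288.1·(83.4 − 60)^(-0.07551) = 288.1·23.4^(-0.07551) = 288.1·0.78815 = 227.067.
Rounded: 227.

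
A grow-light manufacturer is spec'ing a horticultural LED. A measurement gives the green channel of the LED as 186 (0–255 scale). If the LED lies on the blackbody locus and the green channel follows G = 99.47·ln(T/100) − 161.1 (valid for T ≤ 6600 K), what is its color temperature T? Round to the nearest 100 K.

ln t = (186 + 161.1) / 99.47 = 3.4895.
t = e^3.4895 = 32.769.
T = 100·t = 3277 K → 3300 K to the nearest 100 K.

3300 K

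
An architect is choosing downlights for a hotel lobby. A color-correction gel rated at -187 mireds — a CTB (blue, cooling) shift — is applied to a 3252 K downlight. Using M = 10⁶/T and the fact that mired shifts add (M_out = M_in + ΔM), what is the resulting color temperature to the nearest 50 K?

8300 K

M_in = 10⁶/3252 = 307.50 mireds.
M_out = 307.50 + (-187) = 120.50 mireds.
T_out = 10⁶/120.50 = 8298.5 K → 8300 K.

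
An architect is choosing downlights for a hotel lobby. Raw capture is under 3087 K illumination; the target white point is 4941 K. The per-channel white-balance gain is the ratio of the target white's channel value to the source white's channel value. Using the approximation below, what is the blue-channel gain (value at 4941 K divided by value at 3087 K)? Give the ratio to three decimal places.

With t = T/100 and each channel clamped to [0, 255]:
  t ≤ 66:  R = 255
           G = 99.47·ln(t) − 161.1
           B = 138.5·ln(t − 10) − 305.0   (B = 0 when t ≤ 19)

1.760

At 3087 K (t = 30.87):
  B = 138.5·ln(30.87 − 10) − 305.0 = 138.5·ln 20.87 − 305.0 = 138.5·3.0383 − 305.0 = 115.806.
At 4941 K (t = 49.41):
  B = 138.5·ln(49.41 − 10) − 305.0 = 138.5·ln 39.41 − 305.0 = 138.5·3.6740 − 305.0 = 203.852.
Gain = 203.852 / 115.806 = 1.7603 → 1.760.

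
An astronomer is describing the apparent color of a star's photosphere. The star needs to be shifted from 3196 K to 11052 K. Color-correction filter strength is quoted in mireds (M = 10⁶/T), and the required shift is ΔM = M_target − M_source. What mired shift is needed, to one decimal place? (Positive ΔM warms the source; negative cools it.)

M_source = 10⁶/3196 = 312.891; M_target = 10⁶/11052 = 90.481.
ΔM = 90.481 − 312.891 = -222.410 → -222.4 mireds, a cooling shift.

-222.4 mireds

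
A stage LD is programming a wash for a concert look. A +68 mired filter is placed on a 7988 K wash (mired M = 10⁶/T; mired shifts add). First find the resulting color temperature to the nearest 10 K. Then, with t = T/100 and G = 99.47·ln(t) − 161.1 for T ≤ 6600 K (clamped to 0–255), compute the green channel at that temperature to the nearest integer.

232

M_in = 10⁶/7988 = 125.19; M_out = 125.19 + (+68) = 193.19.
T_out = 10⁶/193.19 = 5176.3 K → 5180 K; t = 51.8.
G = 99.47·ln 51.8 − 161.1 = 99.47·3.9474 − 161.1 = 231.547.
Rounded: 232.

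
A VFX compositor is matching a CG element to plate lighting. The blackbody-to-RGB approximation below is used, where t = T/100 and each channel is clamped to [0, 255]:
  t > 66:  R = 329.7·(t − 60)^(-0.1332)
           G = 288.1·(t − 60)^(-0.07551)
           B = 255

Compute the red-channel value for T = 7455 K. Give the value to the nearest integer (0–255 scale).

231

t = 7455/100 = 74.55; the t > 66 branch applies.
R = 329.7·(74.55 − 60)^(-0.1332) = 329.7·14.55^(-0.1332) = 329.7·0.70001 = 230.795.
Rounded: 231.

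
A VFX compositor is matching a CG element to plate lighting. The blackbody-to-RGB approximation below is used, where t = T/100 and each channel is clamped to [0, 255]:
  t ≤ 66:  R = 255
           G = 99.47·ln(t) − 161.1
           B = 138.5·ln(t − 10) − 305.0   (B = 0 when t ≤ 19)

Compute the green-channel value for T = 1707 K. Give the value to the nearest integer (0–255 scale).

121

t = 1707/100 = 17.07; the t ≤ 66 branch applies.
G = 99.47·ln 17.07 − 161.1 = 99.47·2.8373 − 161.1 = 121.128.
Rounded: 121.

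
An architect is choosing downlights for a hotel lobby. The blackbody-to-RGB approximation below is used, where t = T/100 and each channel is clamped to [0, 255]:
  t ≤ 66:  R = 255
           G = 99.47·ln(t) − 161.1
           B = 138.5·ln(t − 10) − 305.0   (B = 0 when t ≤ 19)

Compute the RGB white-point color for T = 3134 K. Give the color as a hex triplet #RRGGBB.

t = 3134/100 = 31.34; the t ≤ 66 branch applies.
R = 255 by definition for t ≤ 66.
G = 99.47·ln 31.34 − 161.1 = 99.47·3.4449 − 161.1 = 181.564.
B = 138.5·ln(31.34 − 10) − 305.0 = 138.5·ln 21.34 − 305.0 = 138.5·3.0606 − 305.0 = 118.891.
Rounded: (255, 182, 119).
In hex: #FFB677.

#FFB677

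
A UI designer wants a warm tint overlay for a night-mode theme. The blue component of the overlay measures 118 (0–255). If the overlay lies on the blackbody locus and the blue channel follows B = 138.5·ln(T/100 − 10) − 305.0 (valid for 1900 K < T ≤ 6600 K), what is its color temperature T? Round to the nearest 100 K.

ln(t − 10) = (118 + 305.0) / 138.5 = 3.0542.
t − 10 = e^3.0542 = 21.203, so t = 31.203.
T = 100·t = 3120 K → 3100 K to the nearest 100 K.

3100 K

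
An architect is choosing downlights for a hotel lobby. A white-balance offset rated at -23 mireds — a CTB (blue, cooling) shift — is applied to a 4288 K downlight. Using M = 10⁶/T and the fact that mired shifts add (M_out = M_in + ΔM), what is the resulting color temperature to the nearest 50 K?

M_in = 10⁶/4288 = 233.21 mireds.
M_out = 233.21 + (-23) = 210.21 mireds.
T_out = 10⁶/210.21 = 4757.2 K → 4750 K.

4750 K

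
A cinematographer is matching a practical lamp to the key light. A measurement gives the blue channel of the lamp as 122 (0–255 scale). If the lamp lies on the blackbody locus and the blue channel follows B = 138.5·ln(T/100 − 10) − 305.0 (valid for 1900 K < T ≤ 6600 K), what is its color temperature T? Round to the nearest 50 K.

3200 K

ln(t − 10) = (122 + 305.0) / 138.5 = 3.0830.
t − 10 = e^3.0830 = 21.824, so t = 31.824.
T = 100·t = 3182 K → 3200 K to the nearest 50 K.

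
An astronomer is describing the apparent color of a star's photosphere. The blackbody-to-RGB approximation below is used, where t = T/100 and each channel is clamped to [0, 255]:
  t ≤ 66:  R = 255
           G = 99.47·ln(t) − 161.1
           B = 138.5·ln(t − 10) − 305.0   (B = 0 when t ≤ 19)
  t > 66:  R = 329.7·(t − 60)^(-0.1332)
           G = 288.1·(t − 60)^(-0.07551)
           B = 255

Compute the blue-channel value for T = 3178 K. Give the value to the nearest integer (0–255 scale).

t = 3178/100 = 31.78; the t ≤ 66 branch applies.
B = 138.5·ln(31.78 − 10) − 305.0 = 138.5·ln 21.78 − 305.0 = 138.5·3.0810 − 305.0 = 121.717.
Rounded: 122.

122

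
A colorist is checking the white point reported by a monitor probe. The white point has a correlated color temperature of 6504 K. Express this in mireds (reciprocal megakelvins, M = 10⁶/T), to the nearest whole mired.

M = 10⁶ / 6504 = 153.752 → 154 mireds.

154 mireds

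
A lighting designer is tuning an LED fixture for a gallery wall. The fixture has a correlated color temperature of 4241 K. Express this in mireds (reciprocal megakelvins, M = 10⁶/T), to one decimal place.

M = 10⁶ / 4241 = 235.793 → 235.8 mireds.

235.8 mireds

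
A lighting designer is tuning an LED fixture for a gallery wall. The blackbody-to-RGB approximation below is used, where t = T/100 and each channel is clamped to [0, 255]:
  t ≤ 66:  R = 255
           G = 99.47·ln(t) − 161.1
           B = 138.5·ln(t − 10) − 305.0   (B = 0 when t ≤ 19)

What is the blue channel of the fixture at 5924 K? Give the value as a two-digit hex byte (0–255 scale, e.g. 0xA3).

t = 5924/100 = 59.24; the t ≤ 66 branch applies.
B = 138.5·ln(59.24 − 10) − 305.0 = 138.5·ln 49.24 − 305.0 = 138.5·3.8967 − 305.0 = 234.694.
Rounded: 235; in hex, 0xEB.

0xEB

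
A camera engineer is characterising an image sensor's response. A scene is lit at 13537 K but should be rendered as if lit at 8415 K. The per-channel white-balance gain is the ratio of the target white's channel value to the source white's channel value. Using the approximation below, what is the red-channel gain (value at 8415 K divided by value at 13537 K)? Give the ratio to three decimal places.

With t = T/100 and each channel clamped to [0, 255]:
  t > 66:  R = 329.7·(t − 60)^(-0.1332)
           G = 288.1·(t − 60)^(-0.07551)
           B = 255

At 13537 K (t = 135.37):
  R = 329.7·(135.37 − 60)^(-0.1332) = 329.7·75.37^(-0.1332) = 329.7·0.56229 = 185.386.
At 8415 K (t = 84.15):
  R = 329.7·(84.15 − 60)^(-0.1332) = 329.7·24.15^(-0.1332) = 329.7·0.65433 = 215.732.
Gain = 215.732 / 185.386 = 1.1637 → 1.164.

1.164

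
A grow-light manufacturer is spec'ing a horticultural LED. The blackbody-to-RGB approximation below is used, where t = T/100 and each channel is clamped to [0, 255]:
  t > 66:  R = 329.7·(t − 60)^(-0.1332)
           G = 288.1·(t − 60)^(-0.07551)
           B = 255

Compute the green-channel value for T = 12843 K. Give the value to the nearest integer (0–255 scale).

t = 12843/100 = 128.43; the t > 66 branch applies.
G = 288.1·(128.43 − 60)^(-0.07551) = 288.1·68.43^(-0.07551) = 288.1·0.72681 = 209.394.
Rounded: 209.

209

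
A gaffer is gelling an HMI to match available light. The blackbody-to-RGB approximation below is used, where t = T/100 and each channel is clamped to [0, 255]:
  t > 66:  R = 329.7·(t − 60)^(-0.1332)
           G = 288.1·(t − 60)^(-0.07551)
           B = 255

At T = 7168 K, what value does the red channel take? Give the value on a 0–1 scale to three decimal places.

t = 7168/100 = 71.68; the t > 66 branch applies.
R = 329.7·(71.68 − 60)^(-0.1332) = 329.7·11.68^(-0.1332) = 329.7·0.72080 = 237.649.
On a 0–1 scale: 237.649/255 = 0.9320 → 0.932.

0.932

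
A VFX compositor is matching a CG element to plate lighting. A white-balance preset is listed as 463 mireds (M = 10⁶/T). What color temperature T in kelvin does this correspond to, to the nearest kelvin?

T = 10⁶ / 463 = 2159.83 K → 2160 K.

2160 K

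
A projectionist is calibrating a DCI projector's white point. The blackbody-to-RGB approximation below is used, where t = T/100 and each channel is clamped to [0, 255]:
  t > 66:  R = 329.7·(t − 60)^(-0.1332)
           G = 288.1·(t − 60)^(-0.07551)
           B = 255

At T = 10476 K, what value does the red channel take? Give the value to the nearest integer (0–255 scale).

t = 10476/100 = 104.76; the t > 66 branch applies.
R = 329.7·(104.76 − 60)^(-0.1332) = 329.7·44.76^(-0.1332) = 329.7·0.60270 = 198.710.
Rounded: 199.

199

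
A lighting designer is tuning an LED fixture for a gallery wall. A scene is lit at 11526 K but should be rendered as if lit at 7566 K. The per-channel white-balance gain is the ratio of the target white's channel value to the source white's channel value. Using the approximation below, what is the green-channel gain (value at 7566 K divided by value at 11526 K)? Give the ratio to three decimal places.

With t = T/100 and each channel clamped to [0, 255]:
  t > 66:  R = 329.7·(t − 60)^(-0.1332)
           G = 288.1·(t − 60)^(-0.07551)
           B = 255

1.100

At 11526 K (t = 115.26):
  G = 288.1·(115.26 − 60)^(-0.07551) = 288.1·55.26^(-0.07551) = 288.1·0.73864 = 212.801.
At 7566 K (t = 75.66):
  G = 288.1·(75.66 − 60)^(-0.07551) = 288.1·15.66^(-0.07551) = 288.1·0.81242 = 234.059.
Gain = 234.059 / 212.801 = 1.0999 → 1.100.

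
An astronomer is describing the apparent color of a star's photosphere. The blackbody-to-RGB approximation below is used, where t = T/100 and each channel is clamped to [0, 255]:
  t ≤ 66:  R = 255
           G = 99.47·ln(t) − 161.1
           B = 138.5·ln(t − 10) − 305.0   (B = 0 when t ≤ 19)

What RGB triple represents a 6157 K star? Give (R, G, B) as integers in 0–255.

(255, 249, 241)

t = 6157/100 = 61.57; the t ≤ 66 branch applies.
R = 255 by definition for t ≤ 66.
G = 99.47·ln 61.57 − 161.1 = 99.47·4.1202 − 161.1 = 248.734.
B = 138.5·ln(61.57 − 10) − 305.0 = 138.5·ln 51.57 − 305.0 = 138.5·3.9429 − 305.0 = 241.097.
Rounded: (255, 249, 241).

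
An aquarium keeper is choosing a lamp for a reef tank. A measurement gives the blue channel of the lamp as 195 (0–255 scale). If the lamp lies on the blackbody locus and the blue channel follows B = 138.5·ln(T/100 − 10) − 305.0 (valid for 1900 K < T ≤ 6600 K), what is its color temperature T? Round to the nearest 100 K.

ln(t − 10) = (195 + 305.0) / 138.5 = 3.6101.
t − 10 = e^3.6101 = 36.970, so t = 46.970.
T = 100·t = 4697 K → 4700 K to the nearest 100 K.

4700 K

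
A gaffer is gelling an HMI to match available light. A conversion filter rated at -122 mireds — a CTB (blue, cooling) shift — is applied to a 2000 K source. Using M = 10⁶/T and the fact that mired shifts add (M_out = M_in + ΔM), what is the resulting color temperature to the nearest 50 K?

M_in = 10⁶/2000 = 500.00 mireds.
M_out = 500.00 + (-122) = 378.00 mireds.
T_out = 10⁶/378.00 = 2645.5 K → 2650 K.

2650 K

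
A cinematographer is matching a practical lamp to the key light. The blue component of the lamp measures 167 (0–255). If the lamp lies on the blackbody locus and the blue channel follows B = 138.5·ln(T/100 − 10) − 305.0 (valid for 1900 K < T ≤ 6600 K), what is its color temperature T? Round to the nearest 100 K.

4000 K

ln(t − 10) = (167 + 305.0) / 138.5 = 3.4079.
t − 10 = e^3.4079 = 30.203, so t = 40.203.
T = 100·t = 4020 K → 4000 K to the nearest 100 K.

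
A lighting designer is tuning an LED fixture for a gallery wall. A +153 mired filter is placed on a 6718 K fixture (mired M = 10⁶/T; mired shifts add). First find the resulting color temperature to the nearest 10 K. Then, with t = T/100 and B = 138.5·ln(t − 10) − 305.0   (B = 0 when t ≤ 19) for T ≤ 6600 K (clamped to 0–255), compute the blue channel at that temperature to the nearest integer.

130

M_in = 10⁶/6718 = 148.85; M_out = 148.85 + (+153) = 301.85.
T_out = 10⁶/301.85 = 3312.9 K → 3310 K; t = 33.1.
B = 138.5·ln(33.1 − 10) − 305.0 = 138.5·ln 23.1 − 305.0 = 138.5·3.1398 − 305.0 = 129.867.
Rounded: 130.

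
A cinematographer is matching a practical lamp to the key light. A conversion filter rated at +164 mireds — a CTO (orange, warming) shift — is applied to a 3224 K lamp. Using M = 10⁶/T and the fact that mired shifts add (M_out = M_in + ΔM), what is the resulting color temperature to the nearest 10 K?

M_in = 10⁶/3224 = 310.17 mireds.
M_out = 310.17 + (+164) = 474.17 mireds.
T_out = 10⁶/474.17 = 2108.9 K → 2110 K.

2110 K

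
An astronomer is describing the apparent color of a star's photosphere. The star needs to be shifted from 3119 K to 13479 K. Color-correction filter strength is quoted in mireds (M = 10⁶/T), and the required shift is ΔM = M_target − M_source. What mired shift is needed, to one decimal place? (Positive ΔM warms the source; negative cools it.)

M_source = 10⁶/3119 = 320.616; M_target = 10⁶/13479 = 74.189.
ΔM = 74.189 − 320.616 = -246.426 → -246.4 mireds, a cooling shift.

-246.4 mireds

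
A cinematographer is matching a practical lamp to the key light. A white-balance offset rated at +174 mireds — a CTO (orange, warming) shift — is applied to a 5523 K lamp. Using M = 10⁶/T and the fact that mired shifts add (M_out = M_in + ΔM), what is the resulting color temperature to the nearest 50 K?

2800 K

M_in = 10⁶/5523 = 181.06 mireds.
M_out = 181.06 + (+174) = 355.06 mireds.
T_out = 10⁶/355.06 = 2816.4 K → 2800 K.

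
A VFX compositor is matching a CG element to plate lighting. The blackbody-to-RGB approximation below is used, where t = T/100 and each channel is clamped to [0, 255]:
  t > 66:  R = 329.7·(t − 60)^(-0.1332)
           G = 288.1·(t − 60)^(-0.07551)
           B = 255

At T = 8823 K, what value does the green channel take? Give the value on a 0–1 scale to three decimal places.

0.878

t = 8823/100 = 88.23; the t > 66 branch applies.
G = 288.1·(88.23 − 60)^(-0.07551) = 288.1·28.23^(-0.07551) = 288.1·0.77706 = 223.872.
On a 0–1 scale: 223.872/255 = 0.8779 → 0.878.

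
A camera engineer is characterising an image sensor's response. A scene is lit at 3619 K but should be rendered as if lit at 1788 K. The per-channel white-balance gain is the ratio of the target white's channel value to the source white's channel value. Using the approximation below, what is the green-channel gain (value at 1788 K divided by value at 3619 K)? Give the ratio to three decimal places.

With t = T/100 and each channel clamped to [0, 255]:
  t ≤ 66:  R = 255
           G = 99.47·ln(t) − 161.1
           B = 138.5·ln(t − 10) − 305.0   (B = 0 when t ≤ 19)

0.642

At 3619 K (t = 36.19):
  G = 99.47·ln 36.19 − 161.1 = 99.47·3.5888 − 161.1 = 195.876.
At 1788 K (t = 17.88):
  G = 99.47·ln 17.88 − 161.1 = 99.47·2.8837 − 161.1 = 125.740.
Gain = 125.740 / 195.876 = 0.6419 → 0.642.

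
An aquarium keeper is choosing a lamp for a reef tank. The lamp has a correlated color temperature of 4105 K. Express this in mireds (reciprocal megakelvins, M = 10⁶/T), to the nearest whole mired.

M = 10⁶ / 4105 = 243.605 → 244 mireds.

244 mireds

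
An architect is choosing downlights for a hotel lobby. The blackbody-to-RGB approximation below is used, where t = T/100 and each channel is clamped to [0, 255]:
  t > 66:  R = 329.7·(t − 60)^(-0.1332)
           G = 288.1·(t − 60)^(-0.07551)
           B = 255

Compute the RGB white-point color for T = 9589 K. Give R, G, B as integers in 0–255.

R=205, G=220, B=255

t = 9589/100 = 95.89; the t > 66 branch applies.
R = 329.7·(95.89 − 60)^(-0.1332) = 329.7·35.89^(-0.1332) = 329.7·0.62069 = 204.643.
G = 288.1·(95.89 − 60)^(-0.07551) = 288.1·35.89^(-0.07551) = 288.1·0.76310 = 219.850.
B = 255 by definition for t > 66.
Rounded: (205, 220, 255).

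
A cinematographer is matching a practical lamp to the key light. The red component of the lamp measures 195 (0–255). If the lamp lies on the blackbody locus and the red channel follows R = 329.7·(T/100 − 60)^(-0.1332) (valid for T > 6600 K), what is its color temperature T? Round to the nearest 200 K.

(t − 60)^(-0.1332) = 195/329.7 = 0.59145.
t − 60 = 0.59145^(1/-0.1332) = 0.59145^(-7.508) = 51.564, so t = 111.564.
T = 100·t = 11156 K → 11200 K to the nearest 200 K.

11200 K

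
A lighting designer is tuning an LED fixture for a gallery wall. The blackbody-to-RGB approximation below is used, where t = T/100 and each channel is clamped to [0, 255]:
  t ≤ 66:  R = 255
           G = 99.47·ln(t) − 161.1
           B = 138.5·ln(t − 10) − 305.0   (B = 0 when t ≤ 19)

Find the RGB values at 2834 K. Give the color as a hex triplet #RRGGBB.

#FFAC62

t = 2834/100 = 28.34; the t ≤ 66 branch applies.
R = 255 by definition for t ≤ 66.
G = 99.47·ln 28.34 − 161.1 = 99.47·3.3443 − 161.1 = 171.555.
B = 138.5·ln(28.34 − 10) − 305.0 = 138.5·ln 18.34 − 305.0 = 138.5·2.9091 − 305.0 = 97.908.
Rounded: (255, 172, 98).
In hex: #FFAC62.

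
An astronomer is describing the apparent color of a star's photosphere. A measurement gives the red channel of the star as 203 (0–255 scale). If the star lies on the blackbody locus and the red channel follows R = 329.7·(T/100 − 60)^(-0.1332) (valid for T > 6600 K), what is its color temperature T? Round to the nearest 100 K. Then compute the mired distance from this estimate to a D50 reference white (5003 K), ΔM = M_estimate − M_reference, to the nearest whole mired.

-98 mireds

(t − 60)^(-0.1332) = 203/329.7 = 0.61571.
t − 60 = 0.61571^(1/-0.1332) = 0.61571^(-7.508) = 38.129, so t = 98.129.
T = 100·t = 9813 K → 9800 K to the nearest 100 K.
M_estimate = 10⁶/9800 = 102.04; M_reference = 10⁶/5003 = 199.88.
ΔM = 102.04 − 199.88 = -97.84 → -98 mireds.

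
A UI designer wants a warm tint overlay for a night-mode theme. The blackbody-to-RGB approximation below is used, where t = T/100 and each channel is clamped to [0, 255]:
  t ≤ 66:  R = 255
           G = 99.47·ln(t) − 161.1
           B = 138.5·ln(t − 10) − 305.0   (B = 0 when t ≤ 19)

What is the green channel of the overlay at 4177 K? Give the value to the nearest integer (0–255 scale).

t = 4177/100 = 41.77; the t ≤ 66 branch applies.
G = 99.47·ln 41.77 − 161.1 = 99.47·3.7322 − 161.1 = 210.140.
Rounded: 210.

210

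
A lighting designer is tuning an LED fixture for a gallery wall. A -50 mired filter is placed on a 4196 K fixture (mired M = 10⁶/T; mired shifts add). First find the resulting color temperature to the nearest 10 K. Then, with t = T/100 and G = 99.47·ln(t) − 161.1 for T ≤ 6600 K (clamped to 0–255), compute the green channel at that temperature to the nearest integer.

234

M_in = 10⁶/4196 = 238.32; M_out = 238.32 + (-50) = 188.32.
T_out = 10⁶/188.32 = 5310.0 K → 5310 K; t = 53.1.
G = 99.47·ln 53.1 − 161.1 = 99.47·3.9722 − 161.1 = 234.012.
Rounded: 234.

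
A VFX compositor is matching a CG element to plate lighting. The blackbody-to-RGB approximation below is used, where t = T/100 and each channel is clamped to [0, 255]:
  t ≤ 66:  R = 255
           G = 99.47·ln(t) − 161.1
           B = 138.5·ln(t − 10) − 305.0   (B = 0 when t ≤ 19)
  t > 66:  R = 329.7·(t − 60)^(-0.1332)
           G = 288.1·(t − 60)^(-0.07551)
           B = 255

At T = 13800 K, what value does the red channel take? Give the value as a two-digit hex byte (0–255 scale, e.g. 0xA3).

t = 13800/100 = 138; the t > 66 branch applies.
R = 329.7·(138 − 60)^(-0.1332) = 329.7·78^(-0.1332) = 329.7·0.55972 = 184.541.
Rounded: 185; in hex, 0xB9.

0xB9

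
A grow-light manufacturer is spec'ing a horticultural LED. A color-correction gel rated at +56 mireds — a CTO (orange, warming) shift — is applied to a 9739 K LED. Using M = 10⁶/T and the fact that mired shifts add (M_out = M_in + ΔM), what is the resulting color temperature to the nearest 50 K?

6300 K

M_in = 10⁶/9739 = 102.68 mireds.
M_out = 102.68 + (+56) = 158.68 mireds.
T_out = 10⁶/158.68 = 6302.0 K → 6300 K.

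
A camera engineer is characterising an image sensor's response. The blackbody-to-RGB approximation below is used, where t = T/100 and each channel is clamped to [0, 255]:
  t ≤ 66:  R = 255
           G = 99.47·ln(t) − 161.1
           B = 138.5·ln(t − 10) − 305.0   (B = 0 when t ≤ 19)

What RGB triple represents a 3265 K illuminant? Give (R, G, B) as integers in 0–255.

t = 3265/100 = 32.65; the t ≤ 66 branch applies.
R = 255 by definition for t ≤ 66.
G = 99.47·ln 32.65 − 161.1 = 99.47·3.4858 − 161.1 = 185.637.
B = 138.5·ln(32.65 − 10) − 305.0 = 138.5·ln 22.65 − 305.0 = 138.5·3.1202 − 305.0 = 127.142.
Rounded: (255, 186, 127).

(255, 186, 127)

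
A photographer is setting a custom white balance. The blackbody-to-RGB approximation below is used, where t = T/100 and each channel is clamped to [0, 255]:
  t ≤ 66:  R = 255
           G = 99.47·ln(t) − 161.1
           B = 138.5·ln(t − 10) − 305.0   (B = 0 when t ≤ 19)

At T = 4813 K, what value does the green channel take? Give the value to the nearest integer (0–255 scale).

224

t = 4813/100 = 48.13; the t ≤ 66 branch applies.
G = 99.47·ln 48.13 − 161.1 = 99.47·3.8739 − 161.1 = 224.237.
Rounded: 224.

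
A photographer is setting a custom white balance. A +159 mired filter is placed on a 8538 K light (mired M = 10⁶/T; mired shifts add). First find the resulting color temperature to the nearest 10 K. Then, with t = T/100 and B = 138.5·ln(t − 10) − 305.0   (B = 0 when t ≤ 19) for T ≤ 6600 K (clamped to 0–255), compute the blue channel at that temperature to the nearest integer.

147

M_in = 10⁶/8538 = 117.12; M_out = 117.12 + (+159) = 276.12.
T_out = 10⁶/276.12 = 3621.6 K → 3620 K; t = 36.2.
B = 138.5·ln(36.2 − 10) − 305.0 = 138.5·ln 26.2 − 305.0 = 138.5·3.2658 − 305.0 = 147.308.
Rounded: 147.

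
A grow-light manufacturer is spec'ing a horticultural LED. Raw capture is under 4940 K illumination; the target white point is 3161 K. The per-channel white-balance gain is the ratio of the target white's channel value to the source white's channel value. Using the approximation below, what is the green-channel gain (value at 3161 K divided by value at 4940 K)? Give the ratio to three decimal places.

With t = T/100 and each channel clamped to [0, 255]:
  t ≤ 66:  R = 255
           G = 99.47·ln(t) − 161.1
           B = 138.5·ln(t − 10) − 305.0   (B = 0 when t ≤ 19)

0.804

At 4940 K (t = 49.4):
  G = 99.47·ln 49.4 − 161.1 = 99.47·3.9000 − 161.1 = 226.828.
At 3161 K (t = 31.61):
  G = 99.47·ln 31.61 − 161.1 = 99.47·3.4535 − 161.1 = 182.417.
Gain = 182.417 / 226.828 = 0.8042 → 0.804.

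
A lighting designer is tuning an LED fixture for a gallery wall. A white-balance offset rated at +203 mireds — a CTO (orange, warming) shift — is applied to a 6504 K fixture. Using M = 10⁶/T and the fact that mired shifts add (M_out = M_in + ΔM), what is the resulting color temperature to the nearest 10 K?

M_in = 10⁶/6504 = 153.75 mireds.
M_out = 153.75 + (+203) = 356.75 mireds.
T_out = 10⁶/356.75 = 2803.1 K → 2800 K.

2800 K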